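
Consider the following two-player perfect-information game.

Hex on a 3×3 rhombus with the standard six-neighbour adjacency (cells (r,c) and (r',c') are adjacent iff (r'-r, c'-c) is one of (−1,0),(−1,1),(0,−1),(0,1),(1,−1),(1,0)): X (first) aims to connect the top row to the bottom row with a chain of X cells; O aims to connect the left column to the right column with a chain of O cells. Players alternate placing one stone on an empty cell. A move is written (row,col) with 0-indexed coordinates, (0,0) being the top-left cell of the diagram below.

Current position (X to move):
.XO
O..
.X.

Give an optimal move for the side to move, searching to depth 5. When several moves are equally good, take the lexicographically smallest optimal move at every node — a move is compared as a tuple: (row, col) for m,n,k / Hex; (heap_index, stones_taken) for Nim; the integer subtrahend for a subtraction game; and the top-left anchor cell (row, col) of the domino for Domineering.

X's best at [.XO/O../.X.]: (1,1)

p1 X@[.XO/O../.X.]: (0,0)[XXO/O../.X.]-1 (1,1)[.XO/OX./.X.]+1* (1,2)[.XO/O.X/.X.]-1 (2,0)[.XO/O../XX.]-1 (2,2)[.XO/O../.XX]-1
p2 O@[.XO/OX./.X.] terminal -1; root [.XO/O../.X.] d5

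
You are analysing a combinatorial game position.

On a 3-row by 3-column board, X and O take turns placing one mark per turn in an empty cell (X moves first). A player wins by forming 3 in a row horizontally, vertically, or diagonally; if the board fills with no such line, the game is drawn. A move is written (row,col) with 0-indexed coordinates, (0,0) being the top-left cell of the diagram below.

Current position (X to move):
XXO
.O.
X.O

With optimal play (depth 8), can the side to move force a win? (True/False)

p1 X@[XXO/.O./X.O]: (1,0)[XXO/XO./X.O]+1* (1,2)[XXO/.OX/X.O]+0 (2,1)[XXO/.O./XXO]-1
p2 O@[XXO/XO./X.O] terminal -1; root [XXO/.O./X.O] d8

X winning at [XXO/.O./X.O]: True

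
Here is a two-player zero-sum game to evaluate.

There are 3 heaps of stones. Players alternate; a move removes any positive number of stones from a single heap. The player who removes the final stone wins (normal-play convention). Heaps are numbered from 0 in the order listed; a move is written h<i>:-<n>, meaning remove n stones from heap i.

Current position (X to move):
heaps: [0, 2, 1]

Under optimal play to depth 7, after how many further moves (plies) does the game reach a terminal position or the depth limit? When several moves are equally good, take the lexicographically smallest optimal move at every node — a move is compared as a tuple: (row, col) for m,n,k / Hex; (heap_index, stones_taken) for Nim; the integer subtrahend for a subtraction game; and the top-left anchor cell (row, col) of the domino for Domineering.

p1 X@[(0,2,1)]: h1:-1[(0,1,1)]+1* h1:-2[(0,0,1)]-1 h2:-1[(0,2,0)]-1
p2 O@[(0,1,1)]: h1:-1[(0,0,1)]-1* h2:-1[(0,1,0)]-1
p3 X@[(0,0,1)]: h2:-1[(0,0,0)]+1*
p4 O@[(0,0,0)] terminal -1; root [(0,2,1)] d7

PV length from [(0,2,1)]: 3 plies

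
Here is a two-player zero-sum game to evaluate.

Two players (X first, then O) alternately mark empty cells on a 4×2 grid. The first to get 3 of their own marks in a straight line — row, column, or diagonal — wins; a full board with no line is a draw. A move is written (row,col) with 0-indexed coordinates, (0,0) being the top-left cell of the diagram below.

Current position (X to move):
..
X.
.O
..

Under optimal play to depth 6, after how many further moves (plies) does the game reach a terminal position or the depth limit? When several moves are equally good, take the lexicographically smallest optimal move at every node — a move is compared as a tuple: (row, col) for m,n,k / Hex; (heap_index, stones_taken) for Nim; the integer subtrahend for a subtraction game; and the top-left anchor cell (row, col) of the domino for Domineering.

[../X./.O/..] X move#1: (0,0):+0/X./X./.O/.., (0,1):+0/.X/X./.O/.., (1,1):+0/../XX/.O/.., (2,0):+1/../X./XO/..*, (3,0):+0/../X./.O/X., (3,1):+0/../X./.O/.X
[../X./XO/..] O move#2: (0,0):-1/O./X./XO/..*, (0,1):-1/.O/X./XO/.., (1,1):-1/../XO/XO/.., (3,0):-1/../X./XO/O., (3,1):-1/../X./XO/.O
[O./X./XO/..] X move#3: (0,1):+0/OX/X./XO/.., (1,1):+0/O./XX/XO/.., (3,0):+1/O./X./XO/X.*, (3,1):+0/O./X./XO/.X
[O./X./XO/X.] end (terminal -1, O#4); searched ../X./.O/.. to 6

PV length from [../X./.O/..]: 3 plies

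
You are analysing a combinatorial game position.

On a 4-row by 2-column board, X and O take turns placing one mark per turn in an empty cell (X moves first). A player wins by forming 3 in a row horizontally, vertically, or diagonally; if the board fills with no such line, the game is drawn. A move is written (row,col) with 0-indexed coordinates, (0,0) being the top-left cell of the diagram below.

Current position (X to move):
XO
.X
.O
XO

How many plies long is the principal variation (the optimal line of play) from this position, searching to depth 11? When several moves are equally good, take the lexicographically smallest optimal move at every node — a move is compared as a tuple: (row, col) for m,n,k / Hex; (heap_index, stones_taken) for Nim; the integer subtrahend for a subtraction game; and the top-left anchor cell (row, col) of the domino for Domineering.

PV length from [XO/.X/.O/XO]: 2 plies

ply 1, X at XO/.X/.O/XO | (1,0)=+0→XO/XX/.O/XO*; (2,0)=+0→XO/.X/XO/XO
ply 2, O at XO/XX/.O/XO | (2,0)=+0→XO/XX/OO/XO*
ply 3: XO/XX/OO/XO is terminal +0 (X); from XO/.X/.O/XO depth 11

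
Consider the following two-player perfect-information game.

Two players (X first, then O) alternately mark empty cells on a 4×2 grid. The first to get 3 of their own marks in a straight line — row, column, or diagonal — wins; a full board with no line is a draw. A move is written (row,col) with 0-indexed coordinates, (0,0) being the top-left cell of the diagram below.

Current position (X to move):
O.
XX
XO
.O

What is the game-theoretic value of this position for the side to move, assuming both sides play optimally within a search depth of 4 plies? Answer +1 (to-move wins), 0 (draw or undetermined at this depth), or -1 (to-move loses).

[O./XX/XO/.O] X move#1: (0,1):+0/OX/XX/XO/.O, (3,0):+1/O./XX/XO/XO*
[O./XX/XO/XO] end (terminal -1, O#2); searched O./XX/XO/.O to 4

value(O./XX/XO/.O, X) = +1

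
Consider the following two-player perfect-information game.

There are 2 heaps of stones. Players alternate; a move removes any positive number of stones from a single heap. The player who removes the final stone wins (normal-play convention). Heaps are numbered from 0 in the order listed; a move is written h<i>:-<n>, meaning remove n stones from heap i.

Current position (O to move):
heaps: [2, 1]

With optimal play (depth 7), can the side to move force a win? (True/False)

O winning at [(2,1)]: True

[(2,1)] O move#1: h0:-1:+1/(1,1)*, h0:-2:-1/(0,1), h1:-1:-1/(2,0)
[(1,1)] X move#2: h0:-1:-1/(0,1)*, h1:-1:-1/(1,0)
[(0,1)] O move#3: h1:-1:+1/(0,0)*
[(0,0)] end (terminal -1, X#4); searched (2,1) to 7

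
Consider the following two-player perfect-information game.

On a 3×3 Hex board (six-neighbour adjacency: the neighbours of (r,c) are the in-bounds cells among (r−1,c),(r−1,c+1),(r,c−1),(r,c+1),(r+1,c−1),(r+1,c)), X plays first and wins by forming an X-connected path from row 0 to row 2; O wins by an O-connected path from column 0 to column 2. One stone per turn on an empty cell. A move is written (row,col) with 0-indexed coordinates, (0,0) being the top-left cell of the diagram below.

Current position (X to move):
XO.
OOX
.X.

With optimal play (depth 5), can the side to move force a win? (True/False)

X winning at [XO./OOX/.X.]: True

[XO./OOX/.X.] X move#1: (0,2):+1/XOX/OOX/.X.*, (2,0):-1/XO./OOX/XX., (2,2):-1/XO./OOX/.XX
[XOX/OOX/.X.] end (terminal -1, O#2); searched XO./OOX/.X. to 5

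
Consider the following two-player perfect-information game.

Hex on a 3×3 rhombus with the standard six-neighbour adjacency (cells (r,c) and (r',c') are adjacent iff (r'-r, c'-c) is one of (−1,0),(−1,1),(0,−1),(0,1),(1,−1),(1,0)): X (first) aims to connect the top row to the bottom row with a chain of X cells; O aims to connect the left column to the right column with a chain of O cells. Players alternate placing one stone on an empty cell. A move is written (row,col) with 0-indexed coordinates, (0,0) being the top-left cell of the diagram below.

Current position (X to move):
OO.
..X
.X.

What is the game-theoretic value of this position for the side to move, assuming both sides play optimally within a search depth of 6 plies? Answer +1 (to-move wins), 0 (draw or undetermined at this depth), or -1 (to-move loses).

[OO./..X/.X.] X move#1: (0,2):+1/OOX/..X/.X.*, (1,0):-1/OO./X.X/.X., (1,1):-1/OO./.XX/.X., (2,0):-1/OO./..X/XX., (2,2):-1/OO./..X/.XX
[OOX/..X/.X.] end (terminal -1, O#2); searched OO./..X/.X. to 6

value(OO./..X/.X., X) = +1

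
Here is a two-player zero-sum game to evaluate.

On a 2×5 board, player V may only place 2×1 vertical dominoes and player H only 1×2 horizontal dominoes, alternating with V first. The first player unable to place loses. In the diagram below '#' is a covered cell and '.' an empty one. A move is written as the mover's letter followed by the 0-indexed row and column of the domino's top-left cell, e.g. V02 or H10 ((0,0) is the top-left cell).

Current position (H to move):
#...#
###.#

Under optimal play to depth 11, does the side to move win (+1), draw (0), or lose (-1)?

ply 1, H at #...#/###.# | H01=-1→###.#/###.#; H02=+1→#.###/###.#*
ply 2: #.###/###.# is terminal -1 (V); from #...#/###.# depth 11

value(#...#/###.#, H) = +1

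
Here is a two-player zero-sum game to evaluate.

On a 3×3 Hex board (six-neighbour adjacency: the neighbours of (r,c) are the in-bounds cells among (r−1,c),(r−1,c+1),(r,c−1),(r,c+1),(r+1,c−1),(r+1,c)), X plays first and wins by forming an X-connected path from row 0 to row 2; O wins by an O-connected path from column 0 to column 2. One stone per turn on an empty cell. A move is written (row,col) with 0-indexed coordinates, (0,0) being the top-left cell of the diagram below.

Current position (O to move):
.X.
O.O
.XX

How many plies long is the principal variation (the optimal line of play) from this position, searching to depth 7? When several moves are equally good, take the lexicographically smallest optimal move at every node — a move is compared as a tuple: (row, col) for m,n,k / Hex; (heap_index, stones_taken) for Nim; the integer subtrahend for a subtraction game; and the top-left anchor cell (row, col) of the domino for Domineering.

[.X./O.O/.XX] O move#1: (0,0):-1/OX./O.O/.XX, (0,2):-1/.XO/O.O/.XX, (1,1):+1/.X./OOO/.XX*, (2,0):-1/.X./O.O/OXX
[.X./OOO/.XX] end (terminal -1, X#2); searched .X./O.O/.XX to 7

PV length from [.X./O.O/.XX]: 1 ply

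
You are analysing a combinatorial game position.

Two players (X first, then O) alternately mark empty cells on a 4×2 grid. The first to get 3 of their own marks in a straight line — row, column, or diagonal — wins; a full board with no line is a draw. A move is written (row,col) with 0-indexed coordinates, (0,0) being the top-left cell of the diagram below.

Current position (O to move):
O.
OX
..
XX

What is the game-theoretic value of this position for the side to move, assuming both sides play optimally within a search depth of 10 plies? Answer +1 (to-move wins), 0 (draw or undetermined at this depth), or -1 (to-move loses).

value(O./OX/../XX, O) = +1

[O./OX/../XX] O move#1: (0,1):-1/OO/OX/../XX, (2,0):+1/O./OX/O./XX*, (2,1):+0/O./OX/.O/XX
[O./OX/O./XX] end (terminal -1, X#2); searched O./OX/../XX to 10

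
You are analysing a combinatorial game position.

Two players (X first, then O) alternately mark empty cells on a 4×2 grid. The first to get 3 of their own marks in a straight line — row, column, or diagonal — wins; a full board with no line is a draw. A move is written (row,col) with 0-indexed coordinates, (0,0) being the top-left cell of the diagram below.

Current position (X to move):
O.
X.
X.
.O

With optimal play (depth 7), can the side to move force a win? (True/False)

X winning at [O./X./X./.O]: True

[O./X./X./.O] X move#1: (0,1):+0/OX/X./X./.O, (1,1):+0/O./XX/X./.O, (2,1):+0/O./X./XX/.O, (3,0):+1/O./X./X./XO*
[O./X./X./XO] end (terminal -1, O#2); searched O./X./X./.O to 7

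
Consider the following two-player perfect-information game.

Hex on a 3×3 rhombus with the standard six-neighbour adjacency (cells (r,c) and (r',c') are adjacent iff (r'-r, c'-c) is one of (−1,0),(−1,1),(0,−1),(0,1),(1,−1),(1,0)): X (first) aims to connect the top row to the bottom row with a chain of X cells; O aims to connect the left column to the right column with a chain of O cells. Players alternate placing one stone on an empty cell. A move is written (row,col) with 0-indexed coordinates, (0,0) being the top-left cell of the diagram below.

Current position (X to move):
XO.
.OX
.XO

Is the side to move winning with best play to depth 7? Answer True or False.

[XO./.OX/.XO] X move#1: (0,2):+1/XOX/.OX/.XO*, (1,0):+1/XO./XOX/.XO, (2,0):+1/XO./.OX/XXO
[XOX/.OX/.XO] end (terminal -1, O#2); searched XO./.OX/.XO to 7

X winning at [XO./.OX/.XO]: True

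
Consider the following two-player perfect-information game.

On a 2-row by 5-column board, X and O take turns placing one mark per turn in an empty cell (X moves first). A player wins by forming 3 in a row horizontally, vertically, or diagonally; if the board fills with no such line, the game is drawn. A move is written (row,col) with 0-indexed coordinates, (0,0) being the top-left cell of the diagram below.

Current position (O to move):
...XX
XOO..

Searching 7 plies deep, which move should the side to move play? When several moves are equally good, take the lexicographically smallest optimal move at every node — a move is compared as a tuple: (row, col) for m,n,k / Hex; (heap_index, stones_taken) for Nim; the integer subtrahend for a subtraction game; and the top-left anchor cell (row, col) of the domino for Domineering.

[...XX/XOO..] O move#1: (0,0):-1/O..XX/XOO.., (0,1):-1/.O.XX/XOO.., (0,2):+0/..OXX/XOO.., (1,3):+1/...XX/XOOO.*, (1,4):-1/...XX/XOO.O
[...XX/XOOO.] end (terminal -1, X#2); searched ...XX/XOO.. to 7

O's best at [...XX/XOO..]: (1,3)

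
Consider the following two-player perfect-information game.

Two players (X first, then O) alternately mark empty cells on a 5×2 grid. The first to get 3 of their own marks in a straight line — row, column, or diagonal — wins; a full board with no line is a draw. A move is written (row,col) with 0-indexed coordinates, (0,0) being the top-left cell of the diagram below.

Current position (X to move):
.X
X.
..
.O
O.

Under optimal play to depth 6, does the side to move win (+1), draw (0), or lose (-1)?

ply 1, X at .X/X./../.O/O. | (0,0)=-1→XX/X./../.O/O.; (1,1)=+0→.X/XX/../.O/O.; (2,0)=+1→.X/X./X./.O/O.*; (2,1)=+1→.X/X./.X/.O/O.; (3,0)=+0→.X/X./../XO/O.; (4,1)=+0→.X/X./../.O/OX
ply 2, O at .X/X./X./.O/O. | (0,0)=-1→OX/X./X./.O/O.*; (1,1)=-1→.X/XO/X./.O/O.; (2,1)=-1→.X/X./XO/.O/O.; (3,0)=-1→.X/X./X./OO/O.; (4,1)=-1→.X/X./X./.O/OO
ply 3, X at OX/X./X./.O/O. | (1,1)=+1→OX/XX/X./.O/O.*; (2,1)=+1→OX/X./XX/.O/O.; (3,0)=+1→OX/X./X./XO/O.; (4,1)=+0→OX/X./X./.O/OX
ply 4, O at OX/XX/X./.O/O. | (2,1)=-1→OX/XX/XO/.O/O.*; (3,0)=-1→OX/XX/X./OO/O.; (4,1)=-1→OX/XX/X./.O/OO
ply 5, X at OX/XX/XO/.O/O. | (3,0)=+1→OX/XX/XO/XO/O.*; (4,1)=+0→OX/XX/XO/.O/OX
ply 6: OX/XX/XO/XO/O. is terminal -1 (O); from .X/X./../.O/O. depth 6

value(.X/X./../.O/O., X) = +1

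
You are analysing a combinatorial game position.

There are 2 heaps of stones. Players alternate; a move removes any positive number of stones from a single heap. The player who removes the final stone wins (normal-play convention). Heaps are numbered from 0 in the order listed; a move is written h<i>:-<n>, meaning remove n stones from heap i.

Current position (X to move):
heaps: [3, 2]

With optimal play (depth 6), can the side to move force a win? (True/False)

ply 1, X at (3,2) | h0:-1=+1→(2,2)*; h0:-2=-1→(1,2); h0:-3=-1→(0,2); h1:-1=-1→(3,1); h1:-2=-1→(3,0)
ply 2, O at (2,2) | h0:-1=-1→(1,2)*; h0:-2=-1→(0,2); h1:-1=-1→(2,1); h1:-2=-1→(2,0)
ply 3, X at (1,2) | h0:-1=-1→(0,2); h1:-1=+1→(1,1)*; h1:-2=-1→(1,0)
ply 4, O at (1,1) | h0:-1=-1→(0,1)*; h1:-1=-1→(1,0)
ply 5, X at (0,1) | h1:-1=+1→(0,0)*
ply 6: (0,0) is terminal -1 (O); from (3,2) depth 6

X winning at [(3,2)]: True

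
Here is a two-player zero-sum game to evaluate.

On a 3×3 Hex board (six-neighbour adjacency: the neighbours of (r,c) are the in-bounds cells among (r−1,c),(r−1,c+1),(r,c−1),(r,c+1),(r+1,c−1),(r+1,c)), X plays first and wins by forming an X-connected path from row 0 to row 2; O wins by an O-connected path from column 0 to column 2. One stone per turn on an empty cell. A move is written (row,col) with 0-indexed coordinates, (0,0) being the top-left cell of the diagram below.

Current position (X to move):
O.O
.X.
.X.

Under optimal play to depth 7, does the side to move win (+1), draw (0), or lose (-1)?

value(O.O/.X./.X., X) = +1

p1 X@[O.O/.X./.X.]: (0,1)[OXO/.X./.X.]+1* (1,0)[O.O/XX./.X.]-1 (1,2)[O.O/.XX/.X.]-1 (2,0)[O.O/.X./XX.]-1 (2,2)[O.O/.X./.XX]-1
p2 O@[OXO/.X./.X.] terminal -1; root [O.O/.X./.X.] d7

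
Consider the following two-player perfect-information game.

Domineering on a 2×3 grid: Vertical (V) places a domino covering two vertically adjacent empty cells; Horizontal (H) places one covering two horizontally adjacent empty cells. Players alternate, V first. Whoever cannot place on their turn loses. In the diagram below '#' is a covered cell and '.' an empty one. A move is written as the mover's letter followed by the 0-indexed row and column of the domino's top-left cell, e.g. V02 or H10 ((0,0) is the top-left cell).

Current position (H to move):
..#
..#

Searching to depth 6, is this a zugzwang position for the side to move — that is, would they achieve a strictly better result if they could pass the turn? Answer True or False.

ply 1, H at ..#/..# | H00=+1→###/..#*; H10=+1→..#/###
ply 2: ###/..# is terminal -1 (V); from ..#/..# depth 6
suppose H passes — search the same position with V to move:
pass> ply 1, V at ..#/..# | V00=+1→#.#/#.#*; V01=+1→.##/.##
pass> ply 2: #.#/#.# is terminal -1 (H); from ..#/..# depth 6
for H: play +1, pass -1

zugzwang(..#/..#, H) = False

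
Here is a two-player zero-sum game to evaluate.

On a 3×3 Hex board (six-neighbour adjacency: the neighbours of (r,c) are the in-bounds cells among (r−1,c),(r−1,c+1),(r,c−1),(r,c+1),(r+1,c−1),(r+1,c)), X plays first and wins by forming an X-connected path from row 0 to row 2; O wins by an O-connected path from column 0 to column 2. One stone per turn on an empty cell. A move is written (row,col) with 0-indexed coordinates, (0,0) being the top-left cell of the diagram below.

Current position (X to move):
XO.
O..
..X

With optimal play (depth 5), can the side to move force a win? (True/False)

X winning at [XO./O../..X]: True

ply 1, X at XO./O../..X | (0,2)=+1→XOX/O../..X*; (1,1)=-1→XO./OX./..X; (1,2)=-1→XO./O.X/..X; (2,0)=-1→XO./O../X.X; (2,1)=-1→XO./O../.XX
ply 2, O at XOX/O../..X | (1,1)=-1→XOX/OO./..X*; (1,2)=-1→XOX/O.O/..X; (2,0)=-1→XOX/O../O.X; (2,1)=-1→XOX/O../.OX
ply 3, X at XOX/OO./..X | (1,2)=+1→XOX/OOX/..X*; (2,0)=-1→XOX/OO./X.X; (2,1)=-1→XOX/OO./.XX
ply 4: XOX/OOX/..X is terminal -1 (O); from XO./O../..X depth 5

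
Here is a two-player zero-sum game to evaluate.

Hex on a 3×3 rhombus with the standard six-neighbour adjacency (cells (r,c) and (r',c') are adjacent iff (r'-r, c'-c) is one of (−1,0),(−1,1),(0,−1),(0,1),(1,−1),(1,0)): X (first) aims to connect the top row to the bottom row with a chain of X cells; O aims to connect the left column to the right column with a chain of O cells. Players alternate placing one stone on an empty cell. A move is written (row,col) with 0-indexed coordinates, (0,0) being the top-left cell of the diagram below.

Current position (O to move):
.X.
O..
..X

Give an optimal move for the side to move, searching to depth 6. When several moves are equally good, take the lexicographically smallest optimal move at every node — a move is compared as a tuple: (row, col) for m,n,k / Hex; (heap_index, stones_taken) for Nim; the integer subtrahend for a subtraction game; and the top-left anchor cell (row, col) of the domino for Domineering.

O's best at [.X./O../..X]: (1,1)

ply 1, O at .X./O../..X | (0,0)=-1→OX./O../..X; (0,2)=-1→.XO/O../..X; (1,1)=+1→.X./OO./..X*; (1,2)=-1→.X./O.O/..X; (2,0)=-1→.X./O../O.X; (2,1)=-1→.X./O../.OX
ply 2, X at .X./OO./..X | (0,0)=-1→XX./OO./..X*; (0,2)=-1→.XX/OO./..X; (1,2)=-1→.X./OOX/..X; (2,0)=-1→.X./OO./X.X; (2,1)=-1→.X./OO./.XX
ply 3, O at XX./OO./..X | (0,2)=+1→XXO/OO./..X*; (1,2)=+1→XX./OOO/..X; (2,0)=+1→XX./OO./O.X; (2,1)=+1→XX./OO./.OX
ply 4: XXO/OO./..X is terminal -1 (X); from .X./O../..X depth 6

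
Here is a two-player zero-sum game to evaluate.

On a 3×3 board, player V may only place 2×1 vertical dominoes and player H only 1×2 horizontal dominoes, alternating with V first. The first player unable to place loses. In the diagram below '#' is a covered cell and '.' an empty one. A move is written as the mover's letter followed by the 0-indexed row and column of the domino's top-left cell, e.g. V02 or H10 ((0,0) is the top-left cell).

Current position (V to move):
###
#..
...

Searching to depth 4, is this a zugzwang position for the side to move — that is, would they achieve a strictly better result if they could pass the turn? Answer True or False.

ply 1, V at ###/#../... | V11=+1→###/##./.#.*; V12=-1→###/#.#/..#
ply 2: ###/##./.#. is terminal -1 (H); from ###/#../... depth 4
if V skipped the turn, H would face:
~ ply 1, H at ###/#../... | H11=+1→###/###/...*; H20=-1→###/#../##.; H21=+1→###/#../.##
~ ply 2: ###/###/... is terminal -1 (V); from ###/#../... depth 4
compare (V): move=+1 vs pass=-1

zugzwang(###/#../..., V) = False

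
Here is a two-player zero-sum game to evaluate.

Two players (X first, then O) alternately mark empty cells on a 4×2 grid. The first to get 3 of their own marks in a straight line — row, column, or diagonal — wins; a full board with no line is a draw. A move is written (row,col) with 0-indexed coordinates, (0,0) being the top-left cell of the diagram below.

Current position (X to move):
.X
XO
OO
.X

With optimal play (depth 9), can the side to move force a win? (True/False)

[.X/XO/OO/.X] X move#1: (0,0):+0/XX/XO/OO/.X*, (3,0):+0/.X/XO/OO/XX
[XX/XO/OO/.X] O move#2: (3,0):+0/XX/XO/OO/OX*
[XX/XO/OO/OX] end (terminal +0, X#3); searched .X/XO/OO/.X to 9

X winning at [.X/XO/OO/.X]: False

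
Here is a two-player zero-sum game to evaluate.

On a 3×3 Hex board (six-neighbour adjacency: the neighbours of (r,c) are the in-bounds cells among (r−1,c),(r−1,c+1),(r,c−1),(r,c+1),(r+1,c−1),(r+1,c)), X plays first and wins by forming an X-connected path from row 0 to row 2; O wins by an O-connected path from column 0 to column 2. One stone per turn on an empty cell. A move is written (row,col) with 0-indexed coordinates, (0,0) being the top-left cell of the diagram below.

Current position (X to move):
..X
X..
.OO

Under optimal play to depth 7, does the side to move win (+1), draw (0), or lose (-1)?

value(..X/X../.OO, X) = +1

[..X/X../.OO] X move#1: (0,0):-1/X.X/X../.OO, (0,1):-1/.XX/X../.OO, (1,1):-1/..X/XX./.OO, (1,2):-1/..X/X.X/.OO, (2,0):+1/..X/X../XOO*
[..X/X../XOO] O move#2: (0,0):-1/O.X/X../XOO*, (0,1):-1/.OX/X../XOO, (1,1):-1/..X/XO./XOO, (1,2):-1/..X/X.O/XOO
[O.X/X../XOO] X move#3: (0,1):+1/OXX/X../XOO*, (1,1):+1/O.X/XX./XOO, (1,2):+1/O.X/X.X/XOO
[OXX/X../XOO] end (terminal -1, O#4); searched ..X/X../.OO to 7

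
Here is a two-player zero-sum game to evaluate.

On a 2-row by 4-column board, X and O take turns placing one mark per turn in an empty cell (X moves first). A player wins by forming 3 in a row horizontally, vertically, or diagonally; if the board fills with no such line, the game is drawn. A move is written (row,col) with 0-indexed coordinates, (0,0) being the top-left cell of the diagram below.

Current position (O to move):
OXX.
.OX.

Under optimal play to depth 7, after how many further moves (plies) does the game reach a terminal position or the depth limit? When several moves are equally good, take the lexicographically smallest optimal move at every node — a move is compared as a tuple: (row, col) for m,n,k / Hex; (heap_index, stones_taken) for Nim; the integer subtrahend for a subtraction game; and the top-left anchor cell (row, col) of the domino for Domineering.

p1 O@[OXX./.OX.]: (0,3)[OXXO/.OX.]+0* (1,0)[OXX./OOX.]-1 (1,3)[OXX./.OXO]-1
p2 X@[OXXO/.OX.]: (1,0)[OXXO/XOX.]+0* (1,3)[OXXO/.OXX]+0
p3 O@[OXXO/XOX.]: (1,3)[OXXO/XOXO]+0*
p4 X@[OXXO/XOXO] terminal +0; root [OXX./.OX.] d7

PV length from [OXX./.OX.]: 3 plies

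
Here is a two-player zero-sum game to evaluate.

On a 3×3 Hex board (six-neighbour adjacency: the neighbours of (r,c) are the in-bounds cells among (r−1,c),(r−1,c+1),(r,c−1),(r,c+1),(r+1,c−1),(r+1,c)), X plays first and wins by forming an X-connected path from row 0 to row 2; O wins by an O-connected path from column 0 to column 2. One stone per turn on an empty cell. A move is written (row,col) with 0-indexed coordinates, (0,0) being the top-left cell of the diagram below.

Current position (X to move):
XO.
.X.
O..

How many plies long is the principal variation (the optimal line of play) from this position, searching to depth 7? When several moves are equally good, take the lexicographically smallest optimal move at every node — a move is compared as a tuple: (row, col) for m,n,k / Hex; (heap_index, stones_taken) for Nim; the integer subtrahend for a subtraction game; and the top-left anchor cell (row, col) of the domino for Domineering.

[XO./.X./O..] X move#1: (0,2):-1/XOX/.X./O.., (1,0):-1/XO./XX./O.., (1,2):+1/XO./.XX/O..*, (2,1):+1/XO./.X./OX., (2,2):+1/XO./.X./O.X
[XO./.XX/O..] O move#2: (0,2):-1/XOO/.XX/O..*, (1,0):-1/XO./OXX/O.., (2,1):-1/XO./.XX/OO., (2,2):-1/XO./.XX/O.O
[XOO/.XX/O..] X move#3: (1,0):+1/XOO/XXX/O..*, (2,1):-1/XOO/.XX/OX., (2,2):-1/XOO/.XX/O.X
[XOO/XXX/O..] O move#4: (2,1):-1/XOO/XXX/OO.*, (2,2):-1/XOO/XXX/O.O
[XOO/XXX/OO.] X move#5: (2,2):+1/XOO/XXX/OOX*
[XOO/XXX/OOX] end (terminal -1, O#6); searched XO./.X./O.. to 7

PV length from [XO./.X./O..]: 5 plies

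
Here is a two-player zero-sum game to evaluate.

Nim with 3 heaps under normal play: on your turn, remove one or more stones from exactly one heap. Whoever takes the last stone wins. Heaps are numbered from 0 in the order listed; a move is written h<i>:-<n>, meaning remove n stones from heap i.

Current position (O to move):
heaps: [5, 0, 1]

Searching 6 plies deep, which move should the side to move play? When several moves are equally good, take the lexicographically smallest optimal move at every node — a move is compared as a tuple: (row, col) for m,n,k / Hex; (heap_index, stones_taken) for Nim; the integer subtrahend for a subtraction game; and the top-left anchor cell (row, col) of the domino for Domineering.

O's best at [(5,0,1)]: h0:-4

ply 1, O at (5,0,1) | h0:-1=-1→(4,0,1); h0:-2=-1→(3,0,1); h0:-3=-1→(2,0,1); h0:-4=+1→(1,0,1)*; h0:-5=-1→(0,0,1); h2:-1=-1→(5,0,0)
ply 2, X at (1,0,1) | h0:-1=-1→(0,0,1)*; h2:-1=-1→(1,0,0)
ply 3, O at (0,0,1) | h2:-1=+1→(0,0,0)*
ply 4: (0,0,0) is terminal -1 (X); from (5,0,1) depth 6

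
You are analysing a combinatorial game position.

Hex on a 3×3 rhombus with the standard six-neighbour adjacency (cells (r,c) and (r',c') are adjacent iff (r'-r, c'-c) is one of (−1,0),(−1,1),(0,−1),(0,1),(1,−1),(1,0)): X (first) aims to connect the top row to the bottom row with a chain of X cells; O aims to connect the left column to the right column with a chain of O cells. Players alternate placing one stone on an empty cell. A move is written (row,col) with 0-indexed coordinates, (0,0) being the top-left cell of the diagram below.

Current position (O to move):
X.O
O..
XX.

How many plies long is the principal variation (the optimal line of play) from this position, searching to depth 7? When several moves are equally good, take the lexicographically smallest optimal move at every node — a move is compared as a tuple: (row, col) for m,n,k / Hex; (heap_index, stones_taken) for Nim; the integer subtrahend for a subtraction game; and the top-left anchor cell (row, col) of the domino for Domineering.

ply 1, O at X.O/O../XX. | (0,1)=+1→XOO/O../XX.*; (1,1)=+1→X.O/OO./XX.; (1,2)=+1→X.O/O.O/XX.; (2,2)=+1→X.O/O../XXO
ply 2: XOO/O../XX. is terminal -1 (X); from X.O/O../XX. depth 7

PV length from [X.O/O../XX.]: 1 ply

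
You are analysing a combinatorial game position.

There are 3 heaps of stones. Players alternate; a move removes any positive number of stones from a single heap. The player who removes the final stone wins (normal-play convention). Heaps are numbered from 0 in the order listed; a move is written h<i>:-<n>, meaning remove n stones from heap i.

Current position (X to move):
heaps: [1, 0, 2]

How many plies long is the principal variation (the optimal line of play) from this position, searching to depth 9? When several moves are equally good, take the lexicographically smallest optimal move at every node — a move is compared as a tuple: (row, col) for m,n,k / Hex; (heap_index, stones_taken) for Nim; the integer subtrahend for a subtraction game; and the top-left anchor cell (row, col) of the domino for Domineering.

PV length from [(1,0,2)]: 3 plies

[(1,0,2)] X move#1: h0:-1:-1/(0,0,2), h2:-1:+1/(1,0,1)*, h2:-2:-1/(1,0,0)
[(1,0,1)] O move#2: h0:-1:-1/(0,0,1)*, h2:-1:-1/(1,0,0)
[(0,0,1)] X move#3: h2:-1:+1/(0,0,0)*
[(0,0,0)] end (terminal -1, O#4); searched (1,0,2) to 9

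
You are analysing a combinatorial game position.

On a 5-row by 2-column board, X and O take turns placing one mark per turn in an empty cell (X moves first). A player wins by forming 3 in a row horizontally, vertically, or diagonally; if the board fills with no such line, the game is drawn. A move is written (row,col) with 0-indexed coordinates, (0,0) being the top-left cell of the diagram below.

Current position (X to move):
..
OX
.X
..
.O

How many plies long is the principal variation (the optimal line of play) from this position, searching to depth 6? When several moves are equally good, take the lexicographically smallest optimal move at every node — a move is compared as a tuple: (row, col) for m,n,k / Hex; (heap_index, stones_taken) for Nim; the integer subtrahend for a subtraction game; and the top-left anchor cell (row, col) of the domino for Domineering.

[../OX/.X/../.O] X move#1: (0,0):+1/X./OX/.X/../.O*, (0,1):+1/.X/OX/.X/../.O, (2,0):+1/../OX/XX/../.O, (3,0):+1/../OX/.X/X./.O, (3,1):+1/../OX/.X/.X/.O, (4,0):+1/../OX/.X/../XO
[X./OX/.X/../.O] O move#2: (0,1):-1/XO/OX/.X/../.O*, (2,0):-1/X./OX/OX/../.O, (3,0):-1/X./OX/.X/O./.O, (3,1):-1/X./OX/.X/.O/.O, (4,0):-1/X./OX/.X/../OO
[XO/OX/.X/../.O] X move#3: (2,0):+0/XO/OX/XX/../.O, (3,0):+0/XO/OX/.X/X./.O, (3,1):+1/XO/OX/.X/.X/.O*, (4,0):+0/XO/OX/.X/../XO
[XO/OX/.X/.X/.O] end (terminal -1, O#4); searched ../OX/.X/../.O to 6

PV length from [../OX/.X/../.O]: 3 plies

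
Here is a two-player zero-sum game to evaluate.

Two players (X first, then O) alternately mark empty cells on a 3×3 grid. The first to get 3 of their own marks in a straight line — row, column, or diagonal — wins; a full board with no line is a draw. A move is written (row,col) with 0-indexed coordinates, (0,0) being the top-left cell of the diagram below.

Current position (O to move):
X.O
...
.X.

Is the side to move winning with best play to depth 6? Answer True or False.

O winning at [X.O/.../.X.]: False

ply 1, O at X.O/.../.X. | (0,1)=-1→XOO/.../.X.; (1,0)=-1→X.O/O../.X.; (1,1)=-1→X.O/.O./.X.; (1,2)=-1→X.O/..O/.X.; (2,0)=-1→X.O/.../OX.; (2,2)=+0→X.O/.../.XO*
ply 2, X at X.O/.../.XO | (0,1)=-1→XXO/.../.XO; (1,0)=-1→X.O/X../.XO; (1,1)=-1→X.O/.X./.XO; (1,2)=+0→X.O/..X/.XO*; (2,0)=-1→X.O/.../XXO
ply 3, O at X.O/..X/.XO | (0,1)=-1→XOO/..X/.XO; (1,0)=+0→X.O/O.X/.XO*; (1,1)=+0→X.O/.OX/.XO; (2,0)=-1→X.O/..X/OXO
ply 4, X at X.O/O.X/.XO | (0,1)=+0→XXO/O.X/.XO*; (1,1)=+0→X.O/OXX/.XO; (2,0)=+0→X.O/O.X/XXO
ply 5, O at XXO/O.X/.XO | (1,1)=+0→XXO/OOX/.XO*; (2,0)=-1→XXO/O.X/OXO
ply 6, X at XXO/OOX/.XO | (2,0)=+0→XXO/OOX/XXO*
ply 7: XXO/OOX/XXO is terminal +0 (O); from X.O/.../.X. depth 6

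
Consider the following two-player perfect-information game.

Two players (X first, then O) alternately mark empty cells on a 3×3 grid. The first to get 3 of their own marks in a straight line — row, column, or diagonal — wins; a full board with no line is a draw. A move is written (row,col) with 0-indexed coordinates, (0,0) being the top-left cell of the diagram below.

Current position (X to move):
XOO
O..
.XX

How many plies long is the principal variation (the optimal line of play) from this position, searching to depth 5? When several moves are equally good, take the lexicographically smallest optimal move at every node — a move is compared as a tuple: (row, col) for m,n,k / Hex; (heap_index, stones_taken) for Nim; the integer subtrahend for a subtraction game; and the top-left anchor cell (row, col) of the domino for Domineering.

ply 1, X at XOO/O../.XX | (1,1)=+1→XOO/OX./.XX*; (1,2)=+1→XOO/O.X/.XX; (2,0)=+1→XOO/O../XXX
ply 2: XOO/OX./.XX is terminal -1 (O); from XOO/O../.XX depth 5

PV length from [XOO/O../.XX]: 1 ply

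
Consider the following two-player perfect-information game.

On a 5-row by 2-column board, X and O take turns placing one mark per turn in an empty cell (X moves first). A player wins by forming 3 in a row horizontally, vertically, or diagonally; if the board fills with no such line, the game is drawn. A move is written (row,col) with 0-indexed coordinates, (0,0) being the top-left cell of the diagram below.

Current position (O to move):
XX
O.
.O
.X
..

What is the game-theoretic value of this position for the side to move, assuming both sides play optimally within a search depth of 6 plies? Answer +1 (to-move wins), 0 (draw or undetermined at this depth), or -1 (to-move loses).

ply 1, O at XX/O./.O/.X/.. | (1,1)=+0→XX/OO/.O/.X/..*; (2,0)=+0→XX/O./OO/.X/..; (3,0)=+0→XX/O./.O/OX/..; (4,0)=+0→XX/O./.O/.X/O.; (4,1)=+0→XX/O./.O/.X/.O
ply 2, X at XX/OO/.O/.X/.. | (2,0)=+0→XX/OO/XO/.X/..*; (3,0)=+0→XX/OO/.O/XX/..; (4,0)=+0→XX/OO/.O/.X/X.; (4,1)=+0→XX/OO/.O/.X/.X
ply 3, O at XX/OO/XO/.X/.. | (3,0)=+0→XX/OO/XO/OX/..*; (4,0)=+0→XX/OO/XO/.X/O.; (4,1)=+0→XX/OO/XO/.X/.O
ply 4, X at XX/OO/XO/OX/.. | (4,0)=+0→XX/OO/XO/OX/X.*; (4,1)=+0→XX/OO/XO/OX/.X
ply 5, O at XX/OO/XO/OX/X. | (4,1)=+0→XX/OO/XO/OX/XO*
ply 6: XX/OO/XO/OX/XO is terminal +0 (X); from XX/O./.O/.X/.. depth 6

value(XX/O./.O/.X/.., O) = 0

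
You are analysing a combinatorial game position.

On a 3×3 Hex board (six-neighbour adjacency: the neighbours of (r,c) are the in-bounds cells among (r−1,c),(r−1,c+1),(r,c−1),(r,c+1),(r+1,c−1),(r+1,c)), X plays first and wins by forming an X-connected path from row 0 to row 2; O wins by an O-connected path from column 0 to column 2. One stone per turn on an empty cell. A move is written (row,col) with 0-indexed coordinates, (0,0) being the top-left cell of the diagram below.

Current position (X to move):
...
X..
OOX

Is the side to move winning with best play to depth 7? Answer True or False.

ply 1, X at .../X../OOX | (0,0)=-1→X../X../OOX; (0,1)=-1→.X./X../OOX; (0,2)=-1→..X/X../OOX; (1,1)=-1→.../XX./OOX; (1,2)=+1→.../X.X/OOX*
ply 2, O at .../X.X/OOX | (0,0)=-1→O../X.X/OOX*; (0,1)=-1→.O./X.X/OOX; (0,2)=-1→..O/X.X/OOX; (1,1)=-1→.../XOX/OOX
ply 3, X at O../X.X/OOX | (0,1)=+1→OX./X.X/OOX*; (0,2)=+1→O.X/X.X/OOX; (1,1)=+1→O../XXX/OOX
ply 4, O at OX./X.X/OOX | (0,2)=-1→OXO/X.X/OOX*; (1,1)=-1→OX./XOX/OOX
ply 5, X at OXO/X.X/OOX | (1,1)=+1→OXO/XXX/OOX*
ply 6: OXO/XXX/OOX is terminal -1 (O); from .../X../OOX depth 7

X winning at [.../X../OOX]: True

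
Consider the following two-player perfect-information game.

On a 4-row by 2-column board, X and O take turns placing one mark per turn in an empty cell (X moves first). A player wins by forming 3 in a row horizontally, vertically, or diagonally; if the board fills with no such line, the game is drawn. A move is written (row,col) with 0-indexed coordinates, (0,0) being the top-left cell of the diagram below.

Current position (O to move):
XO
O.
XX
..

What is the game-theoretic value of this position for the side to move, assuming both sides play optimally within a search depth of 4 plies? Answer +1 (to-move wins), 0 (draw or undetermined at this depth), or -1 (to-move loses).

value(XO/O./XX/.., O) = 0

[XO/O./XX/..] O move#1: (1,1):+0/XO/OO/XX/..*, (3,0):+0/XO/O./XX/O., (3,1):+0/XO/O./XX/.O
[XO/OO/XX/..] X move#2: (3,0):+0/XO/OO/XX/X.*, (3,1):+0/XO/OO/XX/.X
[XO/OO/XX/X.] O move#3: (3,1):+0/XO/OO/XX/XO*
[XO/OO/XX/XO] end (terminal +0, X#4); searched XO/O./XX/.. to 4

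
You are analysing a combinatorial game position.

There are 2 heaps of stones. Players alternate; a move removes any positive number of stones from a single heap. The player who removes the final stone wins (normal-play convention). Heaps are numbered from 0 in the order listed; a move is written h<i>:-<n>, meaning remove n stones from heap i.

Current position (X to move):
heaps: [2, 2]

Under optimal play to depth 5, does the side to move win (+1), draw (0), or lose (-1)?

value((2,2), X) = -1

p1 X@[(2,2)]: h0:-1[(1,2)]-1* h0:-2[(0,2)]-1 h1:-1[(2,1)]-1 h1:-2[(2,0)]-1
p2 O@[(1,2)]: h0:-1[(0,2)]-1 h1:-1[(1,1)]+1* h1:-2[(1,0)]-1
p3 X@[(1,1)]: h0:-1[(0,1)]-1* h1:-1[(1,0)]-1
p4 O@[(0,1)]: h1:-1[(0,0)]+1*
p5 X@[(0,0)] terminal -1; root [(2,2)] d5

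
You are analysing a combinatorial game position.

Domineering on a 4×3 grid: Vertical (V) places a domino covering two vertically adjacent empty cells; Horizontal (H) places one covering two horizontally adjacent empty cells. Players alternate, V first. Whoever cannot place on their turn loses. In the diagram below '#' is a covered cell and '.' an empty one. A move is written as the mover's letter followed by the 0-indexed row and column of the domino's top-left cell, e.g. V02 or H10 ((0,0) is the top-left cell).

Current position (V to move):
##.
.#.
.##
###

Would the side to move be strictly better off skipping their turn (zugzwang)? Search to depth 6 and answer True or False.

zugzwang(##./.#./.##/###, V) = False

p1 V@[##./.#./.##/###]: V02[###/.##/.##/###]+1* V10[##./##./###/###]+1
p2 H@[###/.##/.##/###] terminal -1; root [##./.#./.##/###] d6
if V skipped the turn, H would face:
~ p1 H@[##./.#./.##/###] terminal -1; root [##./.#./.##/###] d6
compare (V): move=+1 vs pass=+1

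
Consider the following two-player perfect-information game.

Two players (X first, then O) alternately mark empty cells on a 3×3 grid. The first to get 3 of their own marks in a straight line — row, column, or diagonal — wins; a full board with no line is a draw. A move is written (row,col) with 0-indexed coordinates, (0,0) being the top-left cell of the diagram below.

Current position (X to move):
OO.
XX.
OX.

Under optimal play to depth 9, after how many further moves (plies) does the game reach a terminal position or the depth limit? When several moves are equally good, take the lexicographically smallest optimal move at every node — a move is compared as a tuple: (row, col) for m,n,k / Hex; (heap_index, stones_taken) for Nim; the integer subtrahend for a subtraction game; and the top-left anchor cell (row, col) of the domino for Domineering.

ply 1, X at OO./XX./OX. | (0,2)=+0→OOX/XX./OX.; (1,2)=+1→OO./XXX/OX.*; (2,2)=-1→OO./XX./OXX
ply 2: OO./XXX/OX. is terminal -1 (O); from OO./XX./OX. depth 9

PV length from [OO./XX./OX.]: 1 ply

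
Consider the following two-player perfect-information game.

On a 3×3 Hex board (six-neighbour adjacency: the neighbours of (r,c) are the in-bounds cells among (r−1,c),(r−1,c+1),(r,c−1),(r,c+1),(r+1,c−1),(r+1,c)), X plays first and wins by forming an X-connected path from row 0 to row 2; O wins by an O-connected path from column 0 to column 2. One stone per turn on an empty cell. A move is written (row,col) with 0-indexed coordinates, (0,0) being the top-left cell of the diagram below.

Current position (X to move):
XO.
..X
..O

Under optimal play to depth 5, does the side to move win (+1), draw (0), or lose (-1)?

value(XO./..X/..O, X) = +1

ply 1, X at XO./..X/..O | (0,2)=+1→XOX/..X/..O*; (1,0)=+1→XO./X.X/..O; (1,1)=+1→XO./.XX/..O; (2,0)=+1→XO./..X/X.O; (2,1)=+1→XO./..X/.XO
ply 2, O at XOX/..X/..O | (1,0)=-1→XOX/O.X/..O*; (1,1)=-1→XOX/.OX/..O; (2,0)=-1→XOX/..X/O.O; (2,1)=-1→XOX/..X/.OO
ply 3, X at XOX/O.X/..O | (1,1)=+1→XOX/OXX/..O*; (2,0)=+1→XOX/O.X/X.O; (2,1)=+1→XOX/O.X/.XO
ply 4, O at XOX/OXX/..O | (2,0)=-1→XOX/OXX/O.O*; (2,1)=-1→XOX/OXX/.OO
ply 5, X at XOX/OXX/O.O | (2,1)=+1→XOX/OXX/OXO*
ply 6: XOX/OXX/OXO is terminal -1 (O); from XO./..X/..O depth 5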